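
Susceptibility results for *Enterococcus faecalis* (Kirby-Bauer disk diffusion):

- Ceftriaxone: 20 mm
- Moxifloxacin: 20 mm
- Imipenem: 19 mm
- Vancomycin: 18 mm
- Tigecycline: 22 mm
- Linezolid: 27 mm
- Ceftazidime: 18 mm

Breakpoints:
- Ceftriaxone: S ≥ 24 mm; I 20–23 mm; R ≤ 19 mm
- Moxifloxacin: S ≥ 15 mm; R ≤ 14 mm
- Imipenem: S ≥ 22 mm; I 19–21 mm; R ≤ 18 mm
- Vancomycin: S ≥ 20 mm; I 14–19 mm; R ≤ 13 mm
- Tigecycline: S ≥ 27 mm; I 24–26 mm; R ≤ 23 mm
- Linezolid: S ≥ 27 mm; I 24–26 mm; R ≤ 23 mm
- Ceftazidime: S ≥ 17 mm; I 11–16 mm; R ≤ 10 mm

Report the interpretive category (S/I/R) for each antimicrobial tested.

Ceftriaxone 20 mm: in 20–23 mm ⇒ I
Moxifloxacin 20 mm: ≥ 15 mm — susceptible
Imipenem: 19 mm is in 19–21 mm ⇒ intermediate
Vancomycin: 18 mm is in 14–19 mm → Intermediate
Tigecycline: 22 mm is ≤ 23 mm ⇒ R
Linezolid: 27 mm is ≥ 27 mm → S
Ceftazidime 18 mm: ≥ 17 mm — S

I, S, I, I, R, S, S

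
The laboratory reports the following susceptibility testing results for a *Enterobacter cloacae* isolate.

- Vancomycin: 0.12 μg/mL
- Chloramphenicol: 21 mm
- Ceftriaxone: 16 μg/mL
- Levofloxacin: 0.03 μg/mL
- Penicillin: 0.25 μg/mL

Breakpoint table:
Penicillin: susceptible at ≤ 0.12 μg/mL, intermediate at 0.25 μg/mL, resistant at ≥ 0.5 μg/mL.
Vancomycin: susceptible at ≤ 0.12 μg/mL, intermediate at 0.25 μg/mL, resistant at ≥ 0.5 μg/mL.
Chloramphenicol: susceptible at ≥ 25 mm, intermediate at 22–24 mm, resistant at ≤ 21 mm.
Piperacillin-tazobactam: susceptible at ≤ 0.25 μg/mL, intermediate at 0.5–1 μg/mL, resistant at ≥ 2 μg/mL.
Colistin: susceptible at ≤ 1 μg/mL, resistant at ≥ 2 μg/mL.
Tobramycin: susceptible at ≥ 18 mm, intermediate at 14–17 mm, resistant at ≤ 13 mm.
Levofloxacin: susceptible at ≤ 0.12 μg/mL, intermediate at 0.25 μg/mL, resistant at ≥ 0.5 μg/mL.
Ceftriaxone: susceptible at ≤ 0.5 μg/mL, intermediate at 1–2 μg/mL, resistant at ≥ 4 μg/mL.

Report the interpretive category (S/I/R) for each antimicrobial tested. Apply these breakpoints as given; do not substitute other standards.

Vancomycin: 0.12 μg/mL is ≤ 0.12 μg/mL — Susceptible
Chloramphenicol 21 mm: ≤ 21 mm — resistant
Ceftriaxone: 16 μg/mL is ≥ 4 μg/mL — Resistant
Levofloxacin (0.03 μg/mL) ≤ 0.12 μg/mL → S
Penicillin: 0.25 μg/mL is = 0.25 μg/mL ⇒ I

S, R, R, S, I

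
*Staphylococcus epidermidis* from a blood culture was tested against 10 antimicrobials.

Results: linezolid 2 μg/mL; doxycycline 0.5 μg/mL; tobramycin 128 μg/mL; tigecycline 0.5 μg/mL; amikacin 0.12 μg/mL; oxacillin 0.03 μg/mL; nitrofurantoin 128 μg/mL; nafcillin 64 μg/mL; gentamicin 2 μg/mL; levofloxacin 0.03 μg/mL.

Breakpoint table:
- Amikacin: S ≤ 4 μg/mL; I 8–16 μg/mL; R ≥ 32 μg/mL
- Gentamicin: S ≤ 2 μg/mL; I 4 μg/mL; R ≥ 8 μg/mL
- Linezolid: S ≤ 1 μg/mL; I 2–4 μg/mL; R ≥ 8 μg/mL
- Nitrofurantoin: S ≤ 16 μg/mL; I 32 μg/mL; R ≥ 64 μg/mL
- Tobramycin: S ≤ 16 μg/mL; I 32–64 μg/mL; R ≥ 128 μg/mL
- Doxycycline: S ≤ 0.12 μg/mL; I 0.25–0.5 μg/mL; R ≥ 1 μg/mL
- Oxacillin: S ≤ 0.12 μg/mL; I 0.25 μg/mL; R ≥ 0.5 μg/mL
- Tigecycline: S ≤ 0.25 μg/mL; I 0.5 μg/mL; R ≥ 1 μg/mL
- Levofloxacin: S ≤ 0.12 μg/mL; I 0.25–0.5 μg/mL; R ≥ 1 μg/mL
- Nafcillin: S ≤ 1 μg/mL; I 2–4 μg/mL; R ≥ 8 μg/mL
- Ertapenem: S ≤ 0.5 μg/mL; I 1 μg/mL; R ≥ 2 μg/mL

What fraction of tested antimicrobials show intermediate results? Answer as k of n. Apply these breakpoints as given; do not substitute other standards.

Linezolid 2 μg/mL: in 2–4 μg/mL → Intermediate
Doxycycline 0.5 μg/mL: in 0.25–0.5 μg/mL ⇒ Intermediate
Tobramycin 128 μg/mL: ≥ 128 μg/mL ⇒ R
Tigecycline: 0.5 μg/mL is = 0.5 μg/mL → intermediate
Amikacin 0.12 μg/mL: ≤ 4 μg/mL — S
Oxacillin 0.03 μg/mL: ≤ 0.12 μg/mL → Susceptible
Nitrofurantoin 128 μg/mL: ≥ 64 μg/mL → R
Nafcillin 64 μg/mL: ≥ 8 μg/mL ⇒ resistant
Gentamicin (2 μg/mL) ≤ 2 μg/mL → susceptible
Levofloxacin (0.03 μg/mL) ≤ 0.12 μg/mL ⇒ S
Intermediate: 3/10

3 of 10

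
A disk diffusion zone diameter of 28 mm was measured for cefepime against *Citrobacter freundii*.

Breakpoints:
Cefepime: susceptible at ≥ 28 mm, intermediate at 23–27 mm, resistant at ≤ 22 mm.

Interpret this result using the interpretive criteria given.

Susceptible

Cefepime (28 mm) ≥ 28 mm ⇒ Susceptible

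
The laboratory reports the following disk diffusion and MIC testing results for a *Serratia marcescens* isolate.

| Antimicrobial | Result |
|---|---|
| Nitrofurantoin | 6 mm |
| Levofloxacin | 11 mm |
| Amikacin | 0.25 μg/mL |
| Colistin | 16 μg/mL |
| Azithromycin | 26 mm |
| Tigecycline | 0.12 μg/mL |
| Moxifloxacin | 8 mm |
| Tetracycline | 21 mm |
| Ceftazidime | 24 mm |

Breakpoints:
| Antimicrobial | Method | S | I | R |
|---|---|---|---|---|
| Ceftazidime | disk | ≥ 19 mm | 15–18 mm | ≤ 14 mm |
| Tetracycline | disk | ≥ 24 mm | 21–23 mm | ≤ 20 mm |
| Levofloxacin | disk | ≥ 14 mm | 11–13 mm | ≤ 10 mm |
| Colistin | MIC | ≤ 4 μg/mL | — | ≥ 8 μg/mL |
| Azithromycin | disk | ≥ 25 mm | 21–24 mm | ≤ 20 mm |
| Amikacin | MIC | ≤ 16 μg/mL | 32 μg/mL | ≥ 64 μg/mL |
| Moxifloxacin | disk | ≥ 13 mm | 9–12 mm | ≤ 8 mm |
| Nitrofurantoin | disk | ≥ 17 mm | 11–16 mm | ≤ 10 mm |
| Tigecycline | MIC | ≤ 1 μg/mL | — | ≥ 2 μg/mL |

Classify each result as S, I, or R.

Nitrofurantoin 6 mm: ≤ 10 mm ⇒ R
Levofloxacin 11 mm: in 11–13 mm — intermediate
Amikacin (0.25 μg/mL) ≤ 16 μg/mL → susceptible
Colistin: 16 μg/mL is ≥ 8 μg/mL → Resistant
Azithromycin (26 mm) ≥ 25 mm — S
Tigecycline 0.12 μg/mL: ≤ 1 μg/mL — Susceptible
Moxifloxacin (8 mm) ≤ 8 mm → R
Tetracycline: 21 mm is in 21–23 mm → intermediate
Ceftazidime 24 mm: ≥ 19 mm — susceptible

R, I, S, R, S, S, R, I, S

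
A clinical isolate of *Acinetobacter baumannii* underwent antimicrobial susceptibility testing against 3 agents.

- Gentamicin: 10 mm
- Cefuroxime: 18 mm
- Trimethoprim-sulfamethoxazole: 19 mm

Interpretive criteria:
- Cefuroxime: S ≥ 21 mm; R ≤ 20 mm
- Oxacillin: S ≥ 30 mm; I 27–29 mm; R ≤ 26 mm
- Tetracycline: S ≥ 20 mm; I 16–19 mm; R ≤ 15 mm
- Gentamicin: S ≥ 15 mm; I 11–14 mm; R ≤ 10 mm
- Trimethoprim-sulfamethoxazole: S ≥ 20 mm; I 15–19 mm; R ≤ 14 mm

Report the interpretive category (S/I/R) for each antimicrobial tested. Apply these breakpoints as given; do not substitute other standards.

R, R, I

Gentamicin (10 mm) ≤ 10 mm → resistant
Cefuroxime: 18 mm is ≤ 20 mm ⇒ Resistant
Trimethoprim-sulfamethoxazole 19 mm: in 15–19 mm ⇒ I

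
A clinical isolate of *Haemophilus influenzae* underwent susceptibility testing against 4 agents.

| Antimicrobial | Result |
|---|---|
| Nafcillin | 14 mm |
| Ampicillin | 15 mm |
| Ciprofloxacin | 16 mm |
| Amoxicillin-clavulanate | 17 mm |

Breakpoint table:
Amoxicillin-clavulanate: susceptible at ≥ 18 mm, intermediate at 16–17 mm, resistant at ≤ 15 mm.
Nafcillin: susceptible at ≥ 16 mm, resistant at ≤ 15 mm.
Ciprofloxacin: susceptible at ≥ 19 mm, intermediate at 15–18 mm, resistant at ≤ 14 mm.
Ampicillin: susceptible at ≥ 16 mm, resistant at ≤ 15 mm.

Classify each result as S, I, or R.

Nafcillin (14 mm) ≤ 15 mm → Resistant
Ampicillin: 15 mm is ≤ 15 mm ⇒ resistant
Ciprofloxacin: 16 mm is in 15–18 mm — Intermediate
Amoxicillin-clavulanate: 17 mm is in 16–17 mm ⇒ I

R, R, I, I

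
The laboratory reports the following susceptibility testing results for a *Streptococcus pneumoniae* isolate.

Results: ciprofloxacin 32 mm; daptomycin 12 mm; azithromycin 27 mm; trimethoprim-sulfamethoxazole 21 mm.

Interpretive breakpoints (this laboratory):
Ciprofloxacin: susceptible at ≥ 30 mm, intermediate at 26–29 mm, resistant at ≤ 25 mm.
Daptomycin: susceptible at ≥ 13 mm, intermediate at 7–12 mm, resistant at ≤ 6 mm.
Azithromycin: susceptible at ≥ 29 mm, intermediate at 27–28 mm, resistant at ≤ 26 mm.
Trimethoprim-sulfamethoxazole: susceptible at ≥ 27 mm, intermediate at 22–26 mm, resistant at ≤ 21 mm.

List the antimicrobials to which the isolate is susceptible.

Ciprofloxacin: 32 mm is ≥ 30 mm ⇒ Susceptible
Daptomycin: 12 mm is in 7–12 mm — intermediate
Azithromycin: 27 mm is in 27–28 mm ⇒ I
Trimethoprim-sulfamethoxazole (21 mm) ≤ 21 mm ⇒ Resistant

ciprofloxacin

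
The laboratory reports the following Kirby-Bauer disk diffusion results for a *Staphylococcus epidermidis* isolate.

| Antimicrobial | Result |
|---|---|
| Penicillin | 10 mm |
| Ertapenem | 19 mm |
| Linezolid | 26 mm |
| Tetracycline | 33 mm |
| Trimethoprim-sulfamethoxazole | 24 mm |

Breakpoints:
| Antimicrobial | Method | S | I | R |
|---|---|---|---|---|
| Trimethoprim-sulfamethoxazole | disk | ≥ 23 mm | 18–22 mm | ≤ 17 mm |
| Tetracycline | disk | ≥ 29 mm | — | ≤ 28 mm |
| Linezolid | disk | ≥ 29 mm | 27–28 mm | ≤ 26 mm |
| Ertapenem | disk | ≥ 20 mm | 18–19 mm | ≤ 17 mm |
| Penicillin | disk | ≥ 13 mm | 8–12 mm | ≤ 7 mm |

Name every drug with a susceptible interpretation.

Penicillin (10 mm) in 8–12 mm ⇒ Intermediate
Ertapenem: 19 mm is in 18–19 mm → intermediate
Linezolid (26 mm) ≤ 26 mm — resistant
Tetracycline 33 mm: ≥ 29 mm ⇒ Susceptible
Trimethoprim-sulfamethoxazole 24 mm: ≥ 23 mm — susceptible

tetracycline, trimethoprim-sulfamethoxazole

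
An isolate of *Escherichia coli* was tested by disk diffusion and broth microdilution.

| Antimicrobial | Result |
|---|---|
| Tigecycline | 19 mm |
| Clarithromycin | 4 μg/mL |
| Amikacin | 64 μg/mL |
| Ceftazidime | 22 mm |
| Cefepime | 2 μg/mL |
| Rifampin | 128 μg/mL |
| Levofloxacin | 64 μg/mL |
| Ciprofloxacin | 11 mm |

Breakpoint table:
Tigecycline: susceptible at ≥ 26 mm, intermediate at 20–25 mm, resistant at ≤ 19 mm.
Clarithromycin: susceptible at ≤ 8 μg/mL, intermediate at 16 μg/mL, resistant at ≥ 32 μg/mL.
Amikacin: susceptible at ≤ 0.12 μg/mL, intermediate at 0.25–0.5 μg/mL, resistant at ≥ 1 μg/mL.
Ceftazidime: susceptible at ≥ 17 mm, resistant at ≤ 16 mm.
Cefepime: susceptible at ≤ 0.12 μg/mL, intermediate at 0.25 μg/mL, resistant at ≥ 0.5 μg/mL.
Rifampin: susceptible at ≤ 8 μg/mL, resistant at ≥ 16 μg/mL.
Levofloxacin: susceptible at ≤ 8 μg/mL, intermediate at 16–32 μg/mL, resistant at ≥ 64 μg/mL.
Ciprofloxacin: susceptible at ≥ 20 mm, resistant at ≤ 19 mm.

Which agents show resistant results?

tigecycline, amikacin, cefepime, rifampin, levofloxacin, ciprofloxacin

Tigecycline 19 mm: ≤ 19 mm ⇒ resistant
Clarithromycin 4 μg/mL: ≤ 8 μg/mL → S
Amikacin (64 μg/mL) ≥ 1 μg/mL ⇒ R
Ceftazidime 22 mm: ≥ 17 mm ⇒ S
Cefepime (2 μg/mL) ≥ 0.5 μg/mL ⇒ resistant
Rifampin 128 μg/mL: ≥ 16 μg/mL → Resistant
Levofloxacin: 64 μg/mL is ≥ 64 μg/mL → resistant
Ciprofloxacin 11 mm: ≤ 19 mm → Resistant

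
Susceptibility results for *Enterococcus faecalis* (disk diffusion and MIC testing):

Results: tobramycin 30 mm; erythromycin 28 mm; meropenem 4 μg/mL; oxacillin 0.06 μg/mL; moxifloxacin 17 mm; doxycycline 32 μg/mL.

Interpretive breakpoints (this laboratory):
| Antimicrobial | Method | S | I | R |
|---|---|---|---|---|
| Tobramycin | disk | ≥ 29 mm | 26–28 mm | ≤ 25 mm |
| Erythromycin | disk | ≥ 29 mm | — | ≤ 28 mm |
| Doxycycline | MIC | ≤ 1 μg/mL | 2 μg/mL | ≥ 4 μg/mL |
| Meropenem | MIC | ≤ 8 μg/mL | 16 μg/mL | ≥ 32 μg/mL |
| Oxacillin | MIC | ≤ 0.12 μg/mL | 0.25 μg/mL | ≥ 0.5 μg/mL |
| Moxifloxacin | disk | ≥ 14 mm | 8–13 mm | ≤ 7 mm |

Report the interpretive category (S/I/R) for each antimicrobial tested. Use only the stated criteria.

Tobramycin 30 mm: ≥ 29 mm → S
Erythromycin: 28 mm is ≤ 28 mm ⇒ R
Meropenem: 4 μg/mL is ≤ 8 μg/mL ⇒ S
Oxacillin 0.06 μg/mL: ≤ 0.12 μg/mL ⇒ Susceptible
Moxifloxacin: 17 mm is ≥ 14 mm ⇒ S
Doxycycline (32 μg/mL) ≥ 4 μg/mL — R

S, R, S, S, S, R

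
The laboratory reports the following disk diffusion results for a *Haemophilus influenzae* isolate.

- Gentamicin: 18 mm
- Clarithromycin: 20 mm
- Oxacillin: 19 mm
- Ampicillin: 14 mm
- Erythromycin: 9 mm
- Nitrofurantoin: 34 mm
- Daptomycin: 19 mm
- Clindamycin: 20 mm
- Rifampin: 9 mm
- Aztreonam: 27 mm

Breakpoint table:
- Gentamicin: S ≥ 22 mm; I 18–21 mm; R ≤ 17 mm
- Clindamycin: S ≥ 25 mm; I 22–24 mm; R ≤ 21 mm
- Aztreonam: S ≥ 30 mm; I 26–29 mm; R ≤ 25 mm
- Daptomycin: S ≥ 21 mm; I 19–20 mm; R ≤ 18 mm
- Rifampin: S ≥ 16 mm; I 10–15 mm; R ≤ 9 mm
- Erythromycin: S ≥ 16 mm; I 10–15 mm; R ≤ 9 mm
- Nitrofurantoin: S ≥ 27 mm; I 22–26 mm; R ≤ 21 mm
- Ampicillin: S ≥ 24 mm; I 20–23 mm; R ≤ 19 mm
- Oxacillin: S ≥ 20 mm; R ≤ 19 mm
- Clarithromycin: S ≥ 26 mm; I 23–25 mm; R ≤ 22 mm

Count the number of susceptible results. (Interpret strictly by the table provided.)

Gentamicin (18 mm) in 18–21 mm → intermediate
Clarithromycin: 20 mm is ≤ 22 mm — Resistant
Oxacillin (19 mm) ≤ 19 mm — Resistant
Ampicillin 14 mm: ≤ 19 mm — Resistant
Erythromycin (9 mm) ≤ 9 mm — resistant
Nitrofurantoin (34 mm) ≥ 27 mm ⇒ susceptible
Daptomycin: 19 mm is in 19–20 mm ⇒ I
Clindamycin (20 mm) ≤ 21 mm — resistant
Rifampin: 9 mm is ≤ 9 mm ⇒ Resistant
Aztreonam 27 mm: in 26–29 mm — intermediate
Susceptible: 1

1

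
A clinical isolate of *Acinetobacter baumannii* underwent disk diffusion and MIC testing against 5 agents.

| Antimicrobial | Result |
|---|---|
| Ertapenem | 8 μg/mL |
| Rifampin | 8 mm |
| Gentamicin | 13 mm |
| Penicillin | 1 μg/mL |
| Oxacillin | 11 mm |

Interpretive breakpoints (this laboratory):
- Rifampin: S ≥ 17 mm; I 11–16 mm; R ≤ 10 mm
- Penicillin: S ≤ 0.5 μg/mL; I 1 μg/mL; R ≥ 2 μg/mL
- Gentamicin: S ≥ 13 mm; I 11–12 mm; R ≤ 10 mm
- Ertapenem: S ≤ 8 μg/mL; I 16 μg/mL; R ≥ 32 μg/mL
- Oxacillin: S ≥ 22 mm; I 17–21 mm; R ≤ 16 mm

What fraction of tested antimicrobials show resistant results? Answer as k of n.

2 of 5

Ertapenem 8 μg/mL: ≤ 8 μg/mL — S
Rifampin: 8 mm is ≤ 10 mm ⇒ R
Gentamicin (13 mm) ≥ 13 mm — susceptible
Penicillin (1 μg/mL) = 1 μg/mL — intermediate
Oxacillin 11 mm: ≤ 16 mm → Resistant
Resistant: 2/5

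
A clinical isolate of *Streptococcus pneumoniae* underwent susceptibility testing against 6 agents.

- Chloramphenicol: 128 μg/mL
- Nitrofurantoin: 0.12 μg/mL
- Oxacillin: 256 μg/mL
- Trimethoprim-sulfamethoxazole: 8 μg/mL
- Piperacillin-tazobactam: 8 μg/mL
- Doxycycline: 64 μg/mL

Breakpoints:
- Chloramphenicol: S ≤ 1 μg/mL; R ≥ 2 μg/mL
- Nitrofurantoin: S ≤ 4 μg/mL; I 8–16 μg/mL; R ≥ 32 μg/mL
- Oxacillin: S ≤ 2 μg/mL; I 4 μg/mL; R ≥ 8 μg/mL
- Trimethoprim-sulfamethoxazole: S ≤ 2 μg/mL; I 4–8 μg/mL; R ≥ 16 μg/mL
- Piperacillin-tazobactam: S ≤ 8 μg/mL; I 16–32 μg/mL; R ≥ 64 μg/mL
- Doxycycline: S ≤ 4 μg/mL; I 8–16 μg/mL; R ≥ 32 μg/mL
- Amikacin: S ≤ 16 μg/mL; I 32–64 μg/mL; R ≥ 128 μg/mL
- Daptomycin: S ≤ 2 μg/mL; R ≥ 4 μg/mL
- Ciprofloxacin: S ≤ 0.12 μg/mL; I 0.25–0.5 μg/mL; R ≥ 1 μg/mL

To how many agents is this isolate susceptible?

2

Chloramphenicol: 128 μg/mL is ≥ 2 μg/mL — resistant
Nitrofurantoin (0.12 μg/mL) ≤ 4 μg/mL → susceptible
Oxacillin (256 μg/mL) ≥ 8 μg/mL → R
Trimethoprim-sulfamethoxazole (8 μg/mL) in 4–8 μg/mL — I
Piperacillin-tazobactam (8 μg/mL) ≤ 8 μg/mL → Susceptible
Doxycycline: 64 μg/mL is ≥ 32 μg/mL ⇒ Resistant
Susceptible: 2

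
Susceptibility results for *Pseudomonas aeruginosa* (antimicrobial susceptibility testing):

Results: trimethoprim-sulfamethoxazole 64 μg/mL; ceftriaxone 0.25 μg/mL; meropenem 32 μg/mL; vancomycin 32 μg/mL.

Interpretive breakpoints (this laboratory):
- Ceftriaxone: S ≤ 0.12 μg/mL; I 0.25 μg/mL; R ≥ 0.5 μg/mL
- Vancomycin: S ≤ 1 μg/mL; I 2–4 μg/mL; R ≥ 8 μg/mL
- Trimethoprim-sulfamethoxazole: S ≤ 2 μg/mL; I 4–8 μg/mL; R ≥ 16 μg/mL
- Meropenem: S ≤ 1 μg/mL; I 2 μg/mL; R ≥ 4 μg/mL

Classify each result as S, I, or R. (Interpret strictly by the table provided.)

Trimethoprim-sulfamethoxazole: 64 μg/mL is ≥ 16 μg/mL — resistant
Ceftriaxone 0.25 μg/mL: = 0.25 μg/mL ⇒ intermediate
Meropenem: 32 μg/mL is ≥ 4 μg/mL → Resistant
Vancomycin 32 μg/mL: ≥ 8 μg/mL → R

R, I, R, R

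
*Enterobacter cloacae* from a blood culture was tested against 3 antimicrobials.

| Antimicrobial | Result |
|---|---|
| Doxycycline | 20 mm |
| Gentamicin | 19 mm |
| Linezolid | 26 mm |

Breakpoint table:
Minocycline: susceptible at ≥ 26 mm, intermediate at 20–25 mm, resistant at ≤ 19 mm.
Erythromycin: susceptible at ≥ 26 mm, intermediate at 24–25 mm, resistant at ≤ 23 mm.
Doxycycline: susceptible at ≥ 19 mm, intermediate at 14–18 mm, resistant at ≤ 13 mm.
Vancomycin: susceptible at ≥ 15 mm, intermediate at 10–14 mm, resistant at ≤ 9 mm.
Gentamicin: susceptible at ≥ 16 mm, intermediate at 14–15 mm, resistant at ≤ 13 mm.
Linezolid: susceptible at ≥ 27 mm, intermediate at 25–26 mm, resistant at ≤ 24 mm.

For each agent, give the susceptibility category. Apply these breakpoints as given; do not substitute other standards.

Doxycycline 20 mm: ≥ 19 mm ⇒ Susceptible
Gentamicin 19 mm: ≥ 16 mm — S
Linezolid 26 mm: in 25–26 mm → Intermediate

S, S, I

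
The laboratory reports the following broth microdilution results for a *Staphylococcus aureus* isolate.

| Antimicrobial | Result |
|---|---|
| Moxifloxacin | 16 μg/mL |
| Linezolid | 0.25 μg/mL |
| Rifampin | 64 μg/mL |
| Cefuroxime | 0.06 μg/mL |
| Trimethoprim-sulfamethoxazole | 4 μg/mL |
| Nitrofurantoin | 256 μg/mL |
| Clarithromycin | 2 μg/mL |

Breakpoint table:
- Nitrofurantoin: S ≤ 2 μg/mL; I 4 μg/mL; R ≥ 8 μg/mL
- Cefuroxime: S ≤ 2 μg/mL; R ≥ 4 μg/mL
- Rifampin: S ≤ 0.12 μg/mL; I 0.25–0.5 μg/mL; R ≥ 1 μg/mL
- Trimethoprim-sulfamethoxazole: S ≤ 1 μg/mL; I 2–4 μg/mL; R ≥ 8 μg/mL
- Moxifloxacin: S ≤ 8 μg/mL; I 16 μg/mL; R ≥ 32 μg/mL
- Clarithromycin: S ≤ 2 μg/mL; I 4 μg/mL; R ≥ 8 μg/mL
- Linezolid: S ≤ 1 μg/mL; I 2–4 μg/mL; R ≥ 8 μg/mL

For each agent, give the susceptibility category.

Moxifloxacin 16 μg/mL: = 16 μg/mL ⇒ I
Linezolid (0.25 μg/mL) ≤ 1 μg/mL ⇒ Susceptible
Rifampin (64 μg/mL) ≥ 1 μg/mL → resistant
Cefuroxime 0.06 μg/mL: ≤ 2 μg/mL — susceptible
Trimethoprim-sulfamethoxazole (4 μg/mL) in 2–4 μg/mL → I
Nitrofurantoin 256 μg/mL: ≥ 8 μg/mL → Resistant
Clarithromycin 2 μg/mL: ≤ 2 μg/mL ⇒ susceptible

I, S, R, S, I, R, S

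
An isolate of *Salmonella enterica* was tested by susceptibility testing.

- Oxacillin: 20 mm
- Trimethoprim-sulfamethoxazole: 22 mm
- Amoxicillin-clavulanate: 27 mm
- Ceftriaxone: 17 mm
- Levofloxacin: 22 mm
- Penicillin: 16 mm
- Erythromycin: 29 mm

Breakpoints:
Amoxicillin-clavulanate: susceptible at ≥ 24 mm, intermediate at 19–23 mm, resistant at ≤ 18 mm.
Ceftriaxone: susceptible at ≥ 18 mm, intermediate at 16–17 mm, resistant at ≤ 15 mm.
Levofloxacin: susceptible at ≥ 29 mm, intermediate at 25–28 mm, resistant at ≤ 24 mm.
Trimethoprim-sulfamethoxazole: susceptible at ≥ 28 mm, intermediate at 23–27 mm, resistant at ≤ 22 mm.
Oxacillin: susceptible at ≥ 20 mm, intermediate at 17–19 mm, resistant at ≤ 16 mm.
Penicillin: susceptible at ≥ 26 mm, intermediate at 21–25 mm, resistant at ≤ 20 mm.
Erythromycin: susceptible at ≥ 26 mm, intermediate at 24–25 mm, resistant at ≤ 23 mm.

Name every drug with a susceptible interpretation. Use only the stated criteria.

oxacillin, amoxicillin-clavulanate, erythromycin

Oxacillin: 20 mm is ≥ 20 mm ⇒ Susceptible
Trimethoprim-sulfamethoxazole: 22 mm is ≤ 22 mm ⇒ Resistant
Amoxicillin-clavulanate: 27 mm is ≥ 24 mm → Susceptible
Ceftriaxone (17 mm) in 16–17 mm → I
Levofloxacin 22 mm: ≤ 24 mm ⇒ resistant
Penicillin: 16 mm is ≤ 20 mm ⇒ resistant
Erythromycin (29 mm) ≥ 26 mm → susceptible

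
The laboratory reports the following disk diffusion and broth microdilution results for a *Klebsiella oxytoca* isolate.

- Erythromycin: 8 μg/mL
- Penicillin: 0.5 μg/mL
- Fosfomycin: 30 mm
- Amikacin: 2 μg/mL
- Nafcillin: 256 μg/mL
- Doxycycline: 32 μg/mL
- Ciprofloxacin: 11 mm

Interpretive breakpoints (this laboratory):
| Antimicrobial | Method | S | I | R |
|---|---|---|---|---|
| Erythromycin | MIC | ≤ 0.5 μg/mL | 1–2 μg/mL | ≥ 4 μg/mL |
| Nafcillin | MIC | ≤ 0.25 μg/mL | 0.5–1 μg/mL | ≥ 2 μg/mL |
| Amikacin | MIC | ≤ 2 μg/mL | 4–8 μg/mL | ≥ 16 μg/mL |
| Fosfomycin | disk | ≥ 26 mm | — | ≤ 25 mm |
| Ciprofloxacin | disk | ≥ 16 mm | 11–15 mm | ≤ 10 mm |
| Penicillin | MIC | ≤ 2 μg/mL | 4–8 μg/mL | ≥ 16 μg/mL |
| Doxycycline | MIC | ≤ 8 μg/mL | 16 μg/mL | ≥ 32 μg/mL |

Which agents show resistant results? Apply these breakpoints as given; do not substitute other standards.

erythromycin, nafcillin, doxycycline

Erythromycin (8 μg/mL) ≥ 4 μg/mL ⇒ resistant
Penicillin: 0.5 μg/mL is ≤ 2 μg/mL ⇒ S
Fosfomycin (30 mm) ≥ 26 mm — S
Amikacin (2 μg/mL) ≤ 2 μg/mL ⇒ S
Nafcillin (256 μg/mL) ≥ 2 μg/mL → R
Doxycycline: 32 μg/mL is ≥ 32 μg/mL — Resistant
Ciprofloxacin 11 mm: in 11–15 mm ⇒ Intermediate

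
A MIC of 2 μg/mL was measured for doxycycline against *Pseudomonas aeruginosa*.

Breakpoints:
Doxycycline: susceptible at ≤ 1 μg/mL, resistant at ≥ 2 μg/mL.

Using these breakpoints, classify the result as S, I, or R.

Resistant

Doxycycline 2 μg/mL: ≥ 2 μg/mL — resistant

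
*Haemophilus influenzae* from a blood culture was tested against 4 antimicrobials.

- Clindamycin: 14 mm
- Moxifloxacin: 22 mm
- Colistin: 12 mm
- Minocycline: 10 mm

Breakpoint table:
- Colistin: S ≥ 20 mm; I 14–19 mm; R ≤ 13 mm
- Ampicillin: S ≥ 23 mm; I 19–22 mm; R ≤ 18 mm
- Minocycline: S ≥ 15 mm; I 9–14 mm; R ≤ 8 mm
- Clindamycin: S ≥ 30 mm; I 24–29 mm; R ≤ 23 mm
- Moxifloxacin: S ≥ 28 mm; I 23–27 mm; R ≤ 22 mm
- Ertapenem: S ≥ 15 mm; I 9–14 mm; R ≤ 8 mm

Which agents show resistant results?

clindamycin, moxifloxacin, colistin

Clindamycin 14 mm: ≤ 23 mm — resistant
Moxifloxacin 22 mm: ≤ 22 mm ⇒ Resistant
Colistin: 12 mm is ≤ 13 mm ⇒ resistant
Minocycline (10 mm) in 9–14 mm ⇒ intermediate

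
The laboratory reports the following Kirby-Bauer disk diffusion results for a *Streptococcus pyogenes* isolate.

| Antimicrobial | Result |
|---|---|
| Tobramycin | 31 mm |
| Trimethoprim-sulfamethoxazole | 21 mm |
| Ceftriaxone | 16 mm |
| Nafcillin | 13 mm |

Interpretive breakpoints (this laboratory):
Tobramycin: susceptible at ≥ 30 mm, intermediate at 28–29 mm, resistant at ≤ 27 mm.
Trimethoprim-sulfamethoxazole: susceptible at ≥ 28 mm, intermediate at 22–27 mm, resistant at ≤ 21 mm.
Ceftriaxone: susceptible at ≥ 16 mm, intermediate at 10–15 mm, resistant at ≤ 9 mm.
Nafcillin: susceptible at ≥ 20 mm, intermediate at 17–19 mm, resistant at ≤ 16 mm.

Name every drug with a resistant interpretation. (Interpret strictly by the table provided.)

trimethoprim-sulfamethoxazole, nafcillin

Tobramycin: 31 mm is ≥ 30 mm → Susceptible
Trimethoprim-sulfamethoxazole: 21 mm is ≤ 21 mm — R
Ceftriaxone (16 mm) ≥ 16 mm → susceptible
Nafcillin: 13 mm is ≤ 16 mm — Resistant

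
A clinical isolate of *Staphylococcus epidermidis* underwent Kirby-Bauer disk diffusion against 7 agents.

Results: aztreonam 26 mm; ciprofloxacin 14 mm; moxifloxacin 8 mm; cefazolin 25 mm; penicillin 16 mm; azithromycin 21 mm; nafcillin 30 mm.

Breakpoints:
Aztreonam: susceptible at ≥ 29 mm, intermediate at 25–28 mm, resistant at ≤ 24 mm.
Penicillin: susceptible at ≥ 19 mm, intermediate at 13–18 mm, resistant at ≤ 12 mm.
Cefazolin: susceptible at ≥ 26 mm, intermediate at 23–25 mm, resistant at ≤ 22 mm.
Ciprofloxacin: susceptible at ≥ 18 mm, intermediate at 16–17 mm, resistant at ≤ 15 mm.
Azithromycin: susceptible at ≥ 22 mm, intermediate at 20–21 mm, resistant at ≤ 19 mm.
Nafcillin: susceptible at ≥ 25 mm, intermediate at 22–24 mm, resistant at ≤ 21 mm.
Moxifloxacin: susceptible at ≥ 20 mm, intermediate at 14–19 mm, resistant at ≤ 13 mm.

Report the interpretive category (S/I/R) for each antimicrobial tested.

I, R, R, I, I, I, S

Aztreonam (26 mm) in 25–28 mm — intermediate
Ciprofloxacin 14 mm: ≤ 15 mm ⇒ Resistant
Moxifloxacin 8 mm: ≤ 13 mm → resistant
Cefazolin: 25 mm is in 23–25 mm ⇒ I
Penicillin (16 mm) in 13–18 mm ⇒ Intermediate
Azithromycin (21 mm) in 20–21 mm — intermediate
Nafcillin 30 mm: ≥ 25 mm ⇒ susceptible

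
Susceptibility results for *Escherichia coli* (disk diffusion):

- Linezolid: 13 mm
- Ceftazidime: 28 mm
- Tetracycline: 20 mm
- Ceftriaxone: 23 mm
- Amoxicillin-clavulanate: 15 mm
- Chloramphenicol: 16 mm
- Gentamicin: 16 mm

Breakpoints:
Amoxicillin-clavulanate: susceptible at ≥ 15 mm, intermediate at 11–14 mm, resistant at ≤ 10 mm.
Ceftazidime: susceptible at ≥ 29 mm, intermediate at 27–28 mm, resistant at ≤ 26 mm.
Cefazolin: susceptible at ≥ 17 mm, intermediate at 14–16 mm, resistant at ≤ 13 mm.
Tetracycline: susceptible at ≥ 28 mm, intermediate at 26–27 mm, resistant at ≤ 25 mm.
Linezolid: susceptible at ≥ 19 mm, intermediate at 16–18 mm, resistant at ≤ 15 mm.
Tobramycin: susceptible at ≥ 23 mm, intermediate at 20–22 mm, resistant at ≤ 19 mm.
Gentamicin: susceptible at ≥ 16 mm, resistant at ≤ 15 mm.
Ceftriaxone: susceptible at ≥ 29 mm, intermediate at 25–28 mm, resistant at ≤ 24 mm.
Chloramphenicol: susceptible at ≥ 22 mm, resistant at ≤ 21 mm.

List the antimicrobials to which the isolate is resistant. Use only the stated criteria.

linezolid, tetracycline, ceftriaxone, chloramphenicol

Linezolid (13 mm) ≤ 15 mm → R
Ceftazidime (28 mm) in 27–28 mm ⇒ Intermediate
Tetracycline 20 mm: ≤ 25 mm ⇒ R
Ceftriaxone 23 mm: ≤ 24 mm → Resistant
Amoxicillin-clavulanate (15 mm) ≥ 15 mm ⇒ Susceptible
Chloramphenicol 16 mm: ≤ 21 mm → resistant
Gentamicin (16 mm) ≥ 16 mm → Susceptible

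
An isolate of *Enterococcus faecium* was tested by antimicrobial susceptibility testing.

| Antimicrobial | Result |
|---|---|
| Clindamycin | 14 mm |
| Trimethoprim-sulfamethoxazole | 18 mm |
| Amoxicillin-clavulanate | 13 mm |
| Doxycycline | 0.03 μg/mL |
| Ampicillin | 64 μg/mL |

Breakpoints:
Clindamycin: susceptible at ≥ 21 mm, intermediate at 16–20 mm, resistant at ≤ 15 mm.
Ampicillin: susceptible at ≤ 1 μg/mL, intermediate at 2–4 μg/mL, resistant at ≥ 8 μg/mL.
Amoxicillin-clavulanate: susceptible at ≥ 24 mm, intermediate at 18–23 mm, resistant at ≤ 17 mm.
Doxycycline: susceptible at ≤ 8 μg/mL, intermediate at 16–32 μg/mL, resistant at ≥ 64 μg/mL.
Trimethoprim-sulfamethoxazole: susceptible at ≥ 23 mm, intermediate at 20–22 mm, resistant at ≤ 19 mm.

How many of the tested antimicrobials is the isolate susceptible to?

Clindamycin: 14 mm is ≤ 15 mm ⇒ Resistant
Trimethoprim-sulfamethoxazole (18 mm) ≤ 19 mm → Resistant
Amoxicillin-clavulanate: 13 mm is ≤ 17 mm → resistant
Doxycycline 0.03 μg/mL: ≤ 8 μg/mL ⇒ susceptible
Ampicillin (64 μg/mL) ≥ 8 μg/mL → Resistant
Susceptible: 1

1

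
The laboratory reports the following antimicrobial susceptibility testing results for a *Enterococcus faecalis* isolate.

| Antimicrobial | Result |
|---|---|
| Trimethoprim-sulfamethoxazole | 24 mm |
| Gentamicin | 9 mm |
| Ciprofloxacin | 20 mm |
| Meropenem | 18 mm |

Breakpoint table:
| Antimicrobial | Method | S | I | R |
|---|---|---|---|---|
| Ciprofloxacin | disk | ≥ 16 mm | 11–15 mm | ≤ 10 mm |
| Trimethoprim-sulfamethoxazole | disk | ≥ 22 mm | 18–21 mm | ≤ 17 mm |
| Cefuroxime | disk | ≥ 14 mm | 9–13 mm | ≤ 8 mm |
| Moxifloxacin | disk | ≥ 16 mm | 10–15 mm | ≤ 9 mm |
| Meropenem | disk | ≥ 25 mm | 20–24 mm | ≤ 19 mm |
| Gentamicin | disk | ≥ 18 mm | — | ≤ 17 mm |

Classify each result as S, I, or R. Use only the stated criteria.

S, R, S, R

Trimethoprim-sulfamethoxazole (24 mm) ≥ 22 mm ⇒ susceptible
Gentamicin (9 mm) ≤ 17 mm ⇒ Resistant
Ciprofloxacin 20 mm: ≥ 16 mm ⇒ S
Meropenem (18 mm) ≤ 19 mm — R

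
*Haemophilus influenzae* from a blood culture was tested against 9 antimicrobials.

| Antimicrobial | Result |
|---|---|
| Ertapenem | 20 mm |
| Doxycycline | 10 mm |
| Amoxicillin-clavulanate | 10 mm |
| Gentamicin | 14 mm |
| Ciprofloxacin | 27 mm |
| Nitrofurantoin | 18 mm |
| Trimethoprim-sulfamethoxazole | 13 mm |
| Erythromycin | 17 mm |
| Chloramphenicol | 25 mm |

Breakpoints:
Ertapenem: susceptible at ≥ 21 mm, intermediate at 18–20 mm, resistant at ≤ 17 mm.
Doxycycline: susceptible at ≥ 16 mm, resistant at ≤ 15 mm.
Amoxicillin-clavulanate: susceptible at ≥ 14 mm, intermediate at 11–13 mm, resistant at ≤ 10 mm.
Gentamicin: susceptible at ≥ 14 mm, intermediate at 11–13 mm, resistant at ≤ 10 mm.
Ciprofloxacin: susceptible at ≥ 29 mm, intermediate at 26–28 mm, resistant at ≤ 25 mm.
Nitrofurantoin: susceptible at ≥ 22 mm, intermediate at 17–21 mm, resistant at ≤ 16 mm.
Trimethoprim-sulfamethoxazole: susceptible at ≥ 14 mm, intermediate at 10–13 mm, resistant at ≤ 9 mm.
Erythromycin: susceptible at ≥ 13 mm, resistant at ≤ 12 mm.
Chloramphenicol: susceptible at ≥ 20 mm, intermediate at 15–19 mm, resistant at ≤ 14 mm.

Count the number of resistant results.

2

Ertapenem: 20 mm is in 18–20 mm — intermediate
Doxycycline (10 mm) ≤ 15 mm ⇒ R
Amoxicillin-clavulanate 10 mm: ≤ 10 mm — Resistant
Gentamicin (14 mm) ≥ 14 mm → S
Ciprofloxacin 27 mm: in 26–28 mm → intermediate
Nitrofurantoin: 18 mm is in 17–21 mm ⇒ intermediate
Trimethoprim-sulfamethoxazole 13 mm: in 10–13 mm — intermediate
Erythromycin 17 mm: ≥ 13 mm → susceptible
Chloramphenicol (25 mm) ≥ 20 mm — Susceptible
Resistant: 2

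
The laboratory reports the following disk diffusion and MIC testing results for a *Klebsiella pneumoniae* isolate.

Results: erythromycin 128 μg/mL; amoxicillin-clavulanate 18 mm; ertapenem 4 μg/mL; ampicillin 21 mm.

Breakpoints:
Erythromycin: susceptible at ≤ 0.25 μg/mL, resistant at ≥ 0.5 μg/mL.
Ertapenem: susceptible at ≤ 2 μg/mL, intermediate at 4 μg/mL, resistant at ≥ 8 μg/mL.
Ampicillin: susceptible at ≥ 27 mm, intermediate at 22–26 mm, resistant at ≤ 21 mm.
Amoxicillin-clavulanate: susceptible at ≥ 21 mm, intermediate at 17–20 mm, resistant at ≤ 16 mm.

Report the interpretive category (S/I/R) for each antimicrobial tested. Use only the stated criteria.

Erythromycin (128 μg/mL) ≥ 0.5 μg/mL ⇒ Resistant
Amoxicillin-clavulanate (18 mm) in 17–20 mm ⇒ Intermediate
Ertapenem: 4 μg/mL is = 4 μg/mL → Intermediate
Ampicillin: 21 mm is ≤ 21 mm → resistant

R, I, I, R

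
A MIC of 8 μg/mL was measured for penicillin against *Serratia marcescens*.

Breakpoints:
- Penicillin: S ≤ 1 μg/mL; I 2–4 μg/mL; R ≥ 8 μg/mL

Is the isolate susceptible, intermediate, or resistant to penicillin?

Penicillin 8 μg/mL: ≥ 8 μg/mL ⇒ Resistant

R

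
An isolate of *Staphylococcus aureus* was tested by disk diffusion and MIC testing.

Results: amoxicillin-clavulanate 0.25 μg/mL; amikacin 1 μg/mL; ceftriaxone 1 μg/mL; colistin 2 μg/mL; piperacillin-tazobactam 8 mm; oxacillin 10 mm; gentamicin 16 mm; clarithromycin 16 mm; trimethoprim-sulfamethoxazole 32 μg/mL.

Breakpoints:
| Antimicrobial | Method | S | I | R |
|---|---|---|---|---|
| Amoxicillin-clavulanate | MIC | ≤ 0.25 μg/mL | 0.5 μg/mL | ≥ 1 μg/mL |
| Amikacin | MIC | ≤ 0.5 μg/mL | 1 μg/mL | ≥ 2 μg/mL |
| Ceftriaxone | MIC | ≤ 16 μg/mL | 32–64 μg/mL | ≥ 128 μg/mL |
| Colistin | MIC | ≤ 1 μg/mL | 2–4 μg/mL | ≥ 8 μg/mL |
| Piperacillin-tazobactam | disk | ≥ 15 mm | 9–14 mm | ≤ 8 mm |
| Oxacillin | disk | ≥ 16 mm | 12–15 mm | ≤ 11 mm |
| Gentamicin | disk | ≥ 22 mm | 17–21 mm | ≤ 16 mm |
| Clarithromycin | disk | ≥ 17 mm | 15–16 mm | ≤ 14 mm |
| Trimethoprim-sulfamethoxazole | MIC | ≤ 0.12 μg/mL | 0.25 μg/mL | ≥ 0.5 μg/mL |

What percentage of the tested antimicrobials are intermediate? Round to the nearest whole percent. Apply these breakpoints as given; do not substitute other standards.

Amoxicillin-clavulanate 0.25 μg/mL: ≤ 0.25 μg/mL ⇒ Susceptible
Amikacin 1 μg/mL: = 1 μg/mL — Intermediate
Ceftriaxone (1 μg/mL) ≤ 16 μg/mL ⇒ S
Colistin 2 μg/mL: in 2–4 μg/mL — I
Piperacillin-tazobactam (8 mm) ≤ 8 mm ⇒ Resistant
Oxacillin: 10 mm is ≤ 11 mm → resistant
Gentamicin: 16 mm is ≤ 16 mm ⇒ Resistant
Clarithromycin: 16 mm is in 15–16 mm — intermediate
Trimethoprim-sulfamethoxazole (32 μg/mL) ≥ 0.5 μg/mL ⇒ Resistant
Intermediate: 3/9

33%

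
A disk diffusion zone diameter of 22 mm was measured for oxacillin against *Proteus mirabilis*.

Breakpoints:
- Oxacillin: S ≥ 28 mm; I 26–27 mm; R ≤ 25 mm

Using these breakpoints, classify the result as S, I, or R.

R

Oxacillin (22 mm) ≤ 25 mm ⇒ resistant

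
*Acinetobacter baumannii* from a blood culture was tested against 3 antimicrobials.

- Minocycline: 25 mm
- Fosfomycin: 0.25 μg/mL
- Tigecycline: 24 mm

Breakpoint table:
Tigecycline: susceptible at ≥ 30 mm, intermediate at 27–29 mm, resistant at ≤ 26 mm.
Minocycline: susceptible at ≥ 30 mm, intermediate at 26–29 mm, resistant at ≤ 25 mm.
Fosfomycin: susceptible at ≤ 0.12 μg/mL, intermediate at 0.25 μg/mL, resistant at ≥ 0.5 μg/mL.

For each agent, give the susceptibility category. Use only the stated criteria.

Minocycline (25 mm) ≤ 25 mm ⇒ R
Fosfomycin 0.25 μg/mL: = 0.25 μg/mL → intermediate
Tigecycline: 24 mm is ≤ 26 mm — R

R, I, R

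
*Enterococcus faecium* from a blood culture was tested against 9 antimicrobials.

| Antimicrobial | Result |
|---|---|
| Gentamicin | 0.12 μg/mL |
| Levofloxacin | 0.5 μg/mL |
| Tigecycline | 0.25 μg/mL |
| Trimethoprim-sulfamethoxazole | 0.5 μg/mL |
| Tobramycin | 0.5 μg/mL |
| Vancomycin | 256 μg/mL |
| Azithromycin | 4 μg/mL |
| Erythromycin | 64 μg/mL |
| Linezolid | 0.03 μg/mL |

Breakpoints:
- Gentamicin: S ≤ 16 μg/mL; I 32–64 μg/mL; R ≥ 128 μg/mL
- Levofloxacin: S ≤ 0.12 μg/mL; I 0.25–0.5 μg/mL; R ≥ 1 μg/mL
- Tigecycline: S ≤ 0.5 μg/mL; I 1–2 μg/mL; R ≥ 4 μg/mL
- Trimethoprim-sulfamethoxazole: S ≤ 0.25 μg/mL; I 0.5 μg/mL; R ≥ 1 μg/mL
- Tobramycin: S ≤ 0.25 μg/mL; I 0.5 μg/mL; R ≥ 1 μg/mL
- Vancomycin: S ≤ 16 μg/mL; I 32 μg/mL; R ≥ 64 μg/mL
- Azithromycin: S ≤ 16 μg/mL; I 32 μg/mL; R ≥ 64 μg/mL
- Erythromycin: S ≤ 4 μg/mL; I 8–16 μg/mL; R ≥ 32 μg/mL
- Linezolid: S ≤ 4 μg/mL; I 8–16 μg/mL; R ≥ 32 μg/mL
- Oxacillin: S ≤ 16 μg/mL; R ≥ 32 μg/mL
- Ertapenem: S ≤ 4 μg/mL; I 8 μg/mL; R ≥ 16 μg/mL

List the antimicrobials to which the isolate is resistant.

Gentamicin: 0.12 μg/mL is ≤ 16 μg/mL — Susceptible
Levofloxacin (0.5 μg/mL) in 0.25–0.5 μg/mL — I
Tigecycline 0.25 μg/mL: ≤ 0.5 μg/mL ⇒ susceptible
Trimethoprim-sulfamethoxazole (0.5 μg/mL) = 0.5 μg/mL → Intermediate
Tobramycin: 0.5 μg/mL is = 0.5 μg/mL ⇒ intermediate
Vancomycin 256 μg/mL: ≥ 64 μg/mL — R
Azithromycin (4 μg/mL) ≤ 16 μg/mL — S
Erythromycin: 64 μg/mL is ≥ 32 μg/mL — Resistant
Linezolid: 0.03 μg/mL is ≤ 4 μg/mL → susceptible

vancomycin, erythromycin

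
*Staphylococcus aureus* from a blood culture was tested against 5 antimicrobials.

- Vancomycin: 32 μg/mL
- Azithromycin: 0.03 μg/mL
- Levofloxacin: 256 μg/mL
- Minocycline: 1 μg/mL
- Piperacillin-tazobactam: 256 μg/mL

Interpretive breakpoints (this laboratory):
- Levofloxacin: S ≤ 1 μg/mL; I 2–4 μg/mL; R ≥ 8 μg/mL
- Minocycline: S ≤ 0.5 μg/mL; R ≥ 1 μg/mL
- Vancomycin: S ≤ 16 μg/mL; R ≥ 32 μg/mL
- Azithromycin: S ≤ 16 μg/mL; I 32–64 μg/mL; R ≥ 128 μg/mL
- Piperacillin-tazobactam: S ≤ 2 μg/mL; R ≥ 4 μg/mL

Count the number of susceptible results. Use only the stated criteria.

Vancomycin 32 μg/mL: ≥ 32 μg/mL → Resistant
Azithromycin 0.03 μg/mL: ≤ 16 μg/mL — susceptible
Levofloxacin 256 μg/mL: ≥ 8 μg/mL → resistant
Minocycline: 1 μg/mL is ≥ 1 μg/mL ⇒ R
Piperacillin-tazobactam 256 μg/mL: ≥ 4 μg/mL — resistant
Susceptible: 1

1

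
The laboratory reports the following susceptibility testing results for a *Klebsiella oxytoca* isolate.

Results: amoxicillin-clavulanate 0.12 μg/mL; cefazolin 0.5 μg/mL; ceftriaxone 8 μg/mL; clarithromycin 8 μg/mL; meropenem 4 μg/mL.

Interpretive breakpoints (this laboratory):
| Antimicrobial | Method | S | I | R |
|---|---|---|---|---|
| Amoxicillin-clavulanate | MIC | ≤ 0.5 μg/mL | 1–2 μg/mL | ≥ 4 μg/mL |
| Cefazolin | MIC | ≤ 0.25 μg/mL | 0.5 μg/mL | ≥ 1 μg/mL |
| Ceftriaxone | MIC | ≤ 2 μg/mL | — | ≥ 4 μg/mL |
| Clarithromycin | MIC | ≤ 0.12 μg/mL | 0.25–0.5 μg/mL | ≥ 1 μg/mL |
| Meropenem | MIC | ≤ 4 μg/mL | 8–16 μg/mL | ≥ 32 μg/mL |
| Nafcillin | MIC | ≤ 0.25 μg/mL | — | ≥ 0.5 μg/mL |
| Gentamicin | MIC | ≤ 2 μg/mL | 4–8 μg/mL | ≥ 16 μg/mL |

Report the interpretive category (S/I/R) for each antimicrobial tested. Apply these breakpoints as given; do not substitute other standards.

S, I, R, R, S

Amoxicillin-clavulanate: 0.12 μg/mL is ≤ 0.5 μg/mL ⇒ Susceptible
Cefazolin 0.5 μg/mL: = 0.5 μg/mL ⇒ intermediate
Ceftriaxone 8 μg/mL: ≥ 4 μg/mL — R
Clarithromycin 8 μg/mL: ≥ 1 μg/mL → R
Meropenem: 4 μg/mL is ≤ 4 μg/mL → susceptible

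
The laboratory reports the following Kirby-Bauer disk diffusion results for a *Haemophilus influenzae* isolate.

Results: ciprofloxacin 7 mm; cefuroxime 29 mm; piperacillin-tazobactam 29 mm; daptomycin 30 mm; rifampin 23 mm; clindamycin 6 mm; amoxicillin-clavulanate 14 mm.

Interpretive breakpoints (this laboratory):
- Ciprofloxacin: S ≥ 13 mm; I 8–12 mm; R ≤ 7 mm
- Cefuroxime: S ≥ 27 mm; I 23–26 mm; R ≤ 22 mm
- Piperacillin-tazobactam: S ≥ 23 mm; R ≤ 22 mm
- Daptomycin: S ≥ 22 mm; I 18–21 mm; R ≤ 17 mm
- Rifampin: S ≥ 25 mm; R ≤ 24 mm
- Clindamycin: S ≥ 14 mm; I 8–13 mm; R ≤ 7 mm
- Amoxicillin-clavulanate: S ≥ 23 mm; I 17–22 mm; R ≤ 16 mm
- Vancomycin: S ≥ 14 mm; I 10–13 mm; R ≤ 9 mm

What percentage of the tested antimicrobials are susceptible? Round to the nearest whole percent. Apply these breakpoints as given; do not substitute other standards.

43%

Ciprofloxacin (7 mm) ≤ 7 mm → Resistant
Cefuroxime 29 mm: ≥ 27 mm ⇒ susceptible
Piperacillin-tazobactam (29 mm) ≥ 23 mm → susceptible
Daptomycin: 30 mm is ≥ 22 mm — Susceptible
Rifampin 23 mm: ≤ 24 mm ⇒ Resistant
Clindamycin: 6 mm is ≤ 7 mm — R
Amoxicillin-clavulanate: 14 mm is ≤ 16 mm ⇒ R
Susceptible: 3/7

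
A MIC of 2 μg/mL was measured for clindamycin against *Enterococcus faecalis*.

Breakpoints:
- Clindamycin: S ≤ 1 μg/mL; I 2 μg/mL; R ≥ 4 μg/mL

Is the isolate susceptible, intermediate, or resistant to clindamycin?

Clindamycin: 2 μg/mL is = 2 μg/mL → I

Intermediate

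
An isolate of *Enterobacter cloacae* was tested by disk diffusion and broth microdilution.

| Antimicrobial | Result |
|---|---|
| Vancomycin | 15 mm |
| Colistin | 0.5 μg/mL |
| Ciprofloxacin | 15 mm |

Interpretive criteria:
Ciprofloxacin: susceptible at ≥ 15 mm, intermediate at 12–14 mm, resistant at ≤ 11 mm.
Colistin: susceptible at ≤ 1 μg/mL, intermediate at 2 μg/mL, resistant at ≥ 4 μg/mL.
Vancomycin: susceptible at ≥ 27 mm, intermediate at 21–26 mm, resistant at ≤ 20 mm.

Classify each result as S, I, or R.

Vancomycin: 15 mm is ≤ 20 mm — Resistant
Colistin: 0.5 μg/mL is ≤ 1 μg/mL — S
Ciprofloxacin 15 mm: ≥ 15 mm — Susceptible

R, S, S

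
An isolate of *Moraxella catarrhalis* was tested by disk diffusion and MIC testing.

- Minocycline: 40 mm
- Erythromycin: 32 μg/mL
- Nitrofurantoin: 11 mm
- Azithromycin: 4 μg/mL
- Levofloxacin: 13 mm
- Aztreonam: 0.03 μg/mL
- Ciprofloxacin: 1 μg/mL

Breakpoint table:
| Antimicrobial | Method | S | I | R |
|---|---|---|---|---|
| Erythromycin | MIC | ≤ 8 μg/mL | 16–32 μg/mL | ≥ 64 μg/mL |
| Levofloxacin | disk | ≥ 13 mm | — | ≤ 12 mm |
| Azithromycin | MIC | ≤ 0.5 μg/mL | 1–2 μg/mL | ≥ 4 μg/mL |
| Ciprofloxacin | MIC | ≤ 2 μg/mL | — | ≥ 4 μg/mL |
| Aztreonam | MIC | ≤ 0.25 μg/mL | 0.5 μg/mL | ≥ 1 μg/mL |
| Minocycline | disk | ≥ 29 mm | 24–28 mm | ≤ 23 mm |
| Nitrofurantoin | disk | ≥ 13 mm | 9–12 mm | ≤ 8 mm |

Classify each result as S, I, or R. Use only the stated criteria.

S, I, I, R, S, S, S

Minocycline: 40 mm is ≥ 29 mm ⇒ susceptible
Erythromycin (32 μg/mL) in 16–32 μg/mL → Intermediate
Nitrofurantoin 11 mm: in 9–12 mm — Intermediate
Azithromycin: 4 μg/mL is ≥ 4 μg/mL → Resistant
Levofloxacin 13 mm: ≥ 13 mm ⇒ susceptible
Aztreonam: 0.03 μg/mL is ≤ 0.25 μg/mL → Susceptible
Ciprofloxacin: 1 μg/mL is ≤ 2 μg/mL → susceptible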